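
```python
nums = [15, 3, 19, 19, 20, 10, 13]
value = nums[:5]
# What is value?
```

nums has length 7. The slice nums[:5] selects indices [0, 1, 2, 3, 4] (0->15, 1->3, 2->19, 3->19, 4->20), giving [15, 3, 19, 19, 20].

[15, 3, 19, 19, 20]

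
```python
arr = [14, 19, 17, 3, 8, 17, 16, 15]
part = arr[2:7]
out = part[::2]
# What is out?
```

arr has length 8. The slice arr[2:7] selects indices [2, 3, 4, 5, 6] (2->17, 3->3, 4->8, 5->17, 6->16), giving [17, 3, 8, 17, 16]. So part = [17, 3, 8, 17, 16]. part has length 5. The slice part[::2] selects indices [0, 2, 4] (0->17, 2->8, 4->16), giving [17, 8, 16].

[17, 8, 16]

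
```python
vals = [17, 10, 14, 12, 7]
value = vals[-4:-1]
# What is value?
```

vals has length 5. The slice vals[-4:-1] selects indices [1, 2, 3] (1->10, 2->14, 3->12), giving [10, 14, 12].

[10, 14, 12]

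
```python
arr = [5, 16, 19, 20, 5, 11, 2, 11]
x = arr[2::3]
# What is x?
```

arr has length 8. The slice arr[2::3] selects indices [2, 5] (2->19, 5->11), giving [19, 11].

[19, 11]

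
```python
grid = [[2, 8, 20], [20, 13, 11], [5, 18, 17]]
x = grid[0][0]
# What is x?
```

grid[0] = [2, 8, 20]. Taking column 0 of that row yields 2.

2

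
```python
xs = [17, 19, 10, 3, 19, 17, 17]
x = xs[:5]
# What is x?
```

xs has length 7. The slice xs[:5] selects indices [0, 1, 2, 3, 4] (0->17, 1->19, 2->10, 3->3, 4->19), giving [17, 19, 10, 3, 19].

[17, 19, 10, 3, 19]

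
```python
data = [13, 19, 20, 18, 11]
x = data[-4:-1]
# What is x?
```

data has length 5. The slice data[-4:-1] selects indices [1, 2, 3] (1->19, 2->20, 3->18), giving [19, 20, 18].

[19, 20, 18]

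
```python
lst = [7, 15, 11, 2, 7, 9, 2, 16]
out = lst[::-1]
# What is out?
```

lst has length 8. The slice lst[::-1] selects indices [7, 6, 5, 4, 3, 2, 1, 0] (7->16, 6->2, 5->9, 4->7, 3->2, 2->11, 1->15, 0->7), giving [16, 2, 9, 7, 2, 11, 15, 7].

[16, 2, 9, 7, 2, 11, 15, 7]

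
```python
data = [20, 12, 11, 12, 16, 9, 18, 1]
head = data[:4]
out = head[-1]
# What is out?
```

data has length 8. The slice data[:4] selects indices [0, 1, 2, 3] (0->20, 1->12, 2->11, 3->12), giving [20, 12, 11, 12]. So head = [20, 12, 11, 12]. Then head[-1] = 12.

12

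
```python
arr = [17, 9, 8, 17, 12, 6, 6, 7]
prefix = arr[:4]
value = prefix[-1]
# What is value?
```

arr has length 8. The slice arr[:4] selects indices [0, 1, 2, 3] (0->17, 1->9, 2->8, 3->17), giving [17, 9, 8, 17]. So prefix = [17, 9, 8, 17]. Then prefix[-1] = 17.

17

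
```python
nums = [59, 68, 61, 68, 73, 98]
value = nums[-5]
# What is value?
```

nums has length 6. Negative index -5 maps to positive index 6 + (-5) = 1. nums[1] = 68.

68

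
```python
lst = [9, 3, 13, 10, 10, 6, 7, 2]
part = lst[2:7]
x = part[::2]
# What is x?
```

lst has length 8. The slice lst[2:7] selects indices [2, 3, 4, 5, 6] (2->13, 3->10, 4->10, 5->6, 6->7), giving [13, 10, 10, 6, 7]. So part = [13, 10, 10, 6, 7]. part has length 5. The slice part[::2] selects indices [0, 2, 4] (0->13, 2->10, 4->7), giving [13, 10, 7].

[13, 10, 7]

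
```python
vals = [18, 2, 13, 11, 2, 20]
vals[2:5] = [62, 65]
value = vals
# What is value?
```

vals starts as [18, 2, 13, 11, 2, 20] (length 6). The slice vals[2:5] covers indices [2, 3, 4] with values [13, 11, 2]. Replacing that slice with [62, 65] (different length) produces [18, 2, 62, 65, 20].

[18, 2, 62, 65, 20]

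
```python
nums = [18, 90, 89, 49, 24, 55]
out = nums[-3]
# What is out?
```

nums has length 6. Negative index -3 maps to positive index 6 + (-3) = 3. nums[3] = 49.

49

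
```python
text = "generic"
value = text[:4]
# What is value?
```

text has length 7. The slice text[:4] selects indices [0, 1, 2, 3] (0->'g', 1->'e', 2->'n', 3->'e'), giving 'gene'.

'gene'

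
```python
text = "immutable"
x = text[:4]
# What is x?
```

text has length 9. The slice text[:4] selects indices [0, 1, 2, 3] (0->'i', 1->'m', 2->'m', 3->'u'), giving 'immu'.

'immu'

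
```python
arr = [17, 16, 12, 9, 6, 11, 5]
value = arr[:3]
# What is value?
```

arr has length 7. The slice arr[:3] selects indices [0, 1, 2] (0->17, 1->16, 2->12), giving [17, 16, 12].

[17, 16, 12]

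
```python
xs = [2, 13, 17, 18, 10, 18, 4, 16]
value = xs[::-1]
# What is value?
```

xs has length 8. The slice xs[::-1] selects indices [7, 6, 5, 4, 3, 2, 1, 0] (7->16, 6->4, 5->18, 4->10, 3->18, 2->17, 1->13, 0->2), giving [16, 4, 18, 10, 18, 17, 13, 2].

[16, 4, 18, 10, 18, 17, 13, 2]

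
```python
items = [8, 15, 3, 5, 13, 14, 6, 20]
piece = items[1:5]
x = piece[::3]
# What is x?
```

items has length 8. The slice items[1:5] selects indices [1, 2, 3, 4] (1->15, 2->3, 3->5, 4->13), giving [15, 3, 5, 13]. So piece = [15, 3, 5, 13]. piece has length 4. The slice piece[::3] selects indices [0, 3] (0->15, 3->13), giving [15, 13].

[15, 13]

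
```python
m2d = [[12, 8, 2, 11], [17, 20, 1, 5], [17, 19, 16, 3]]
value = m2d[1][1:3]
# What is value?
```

m2d[1] = [17, 20, 1, 5]. m2d[1] has length 4. The slice m2d[1][1:3] selects indices [1, 2] (1->20, 2->1), giving [20, 1].

[20, 1]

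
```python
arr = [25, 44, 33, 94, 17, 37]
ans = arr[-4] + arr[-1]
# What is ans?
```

arr has length 6. Negative index -4 maps to positive index 6 + (-4) = 2. arr[2] = 33.
arr has length 6. Negative index -1 maps to positive index 6 + (-1) = 5. arr[5] = 37.
Sum: 33 + 37 = 70.

70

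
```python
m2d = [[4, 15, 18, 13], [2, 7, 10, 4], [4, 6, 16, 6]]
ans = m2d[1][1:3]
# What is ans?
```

m2d[1] = [2, 7, 10, 4]. m2d[1] has length 4. The slice m2d[1][1:3] selects indices [1, 2] (1->7, 2->10), giving [7, 10].

[7, 10]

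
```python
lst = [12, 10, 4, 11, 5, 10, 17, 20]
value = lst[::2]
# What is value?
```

lst has length 8. The slice lst[::2] selects indices [0, 2, 4, 6] (0->12, 2->4, 4->5, 6->17), giving [12, 4, 5, 17].

[12, 4, 5, 17]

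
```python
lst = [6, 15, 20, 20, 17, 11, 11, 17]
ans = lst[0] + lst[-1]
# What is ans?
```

lst has length 8. lst[0] = 6.
lst has length 8. Negative index -1 maps to positive index 8 + (-1) = 7. lst[7] = 17.
Sum: 6 + 17 = 23.

23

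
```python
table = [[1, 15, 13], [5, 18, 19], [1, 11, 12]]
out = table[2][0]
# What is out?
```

table[2] = [1, 11, 12]. Taking column 0 of that row yields 1.

1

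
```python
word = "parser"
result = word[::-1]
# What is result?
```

word has length 6. The slice word[::-1] selects indices [5, 4, 3, 2, 1, 0] (5->'r', 4->'e', 3->'s', 2->'r', 1->'a', 0->'p'), giving 'resrap'.

'resrap'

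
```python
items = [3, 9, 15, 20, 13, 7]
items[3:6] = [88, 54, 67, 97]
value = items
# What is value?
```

items starts as [3, 9, 15, 20, 13, 7] (length 6). The slice items[3:6] covers indices [3, 4, 5] with values [20, 13, 7]. Replacing that slice with [88, 54, 67, 97] (different length) produces [3, 9, 15, 88, 54, 67, 97].

[3, 9, 15, 88, 54, 67, 97]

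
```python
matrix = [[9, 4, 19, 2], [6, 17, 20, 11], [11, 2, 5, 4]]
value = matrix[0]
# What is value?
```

matrix has 3 rows. Row 0 is [9, 4, 19, 2].

[9, 4, 19, 2]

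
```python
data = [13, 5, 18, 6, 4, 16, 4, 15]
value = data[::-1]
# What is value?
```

data has length 8. The slice data[::-1] selects indices [7, 6, 5, 4, 3, 2, 1, 0] (7->15, 6->4, 5->16, 4->4, 3->6, 2->18, 1->5, 0->13), giving [15, 4, 16, 4, 6, 18, 5, 13].

[15, 4, 16, 4, 6, 18, 5, 13]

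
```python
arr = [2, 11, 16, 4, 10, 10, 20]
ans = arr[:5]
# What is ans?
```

arr has length 7. The slice arr[:5] selects indices [0, 1, 2, 3, 4] (0->2, 1->11, 2->16, 3->4, 4->10), giving [2, 11, 16, 4, 10].

[2, 11, 16, 4, 10]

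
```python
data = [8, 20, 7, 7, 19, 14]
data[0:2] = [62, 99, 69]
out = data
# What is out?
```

data starts as [8, 20, 7, 7, 19, 14] (length 6). The slice data[0:2] covers indices [0, 1] with values [8, 20]. Replacing that slice with [62, 99, 69] (different length) produces [62, 99, 69, 7, 7, 19, 14].

[62, 99, 69, 7, 7, 19, 14]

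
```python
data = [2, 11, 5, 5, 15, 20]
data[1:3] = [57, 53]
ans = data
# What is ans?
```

data starts as [2, 11, 5, 5, 15, 20] (length 6). The slice data[1:3] covers indices [1, 2] with values [11, 5]. Replacing that slice with [57, 53] (same length) produces [2, 57, 53, 5, 15, 20].

[2, 57, 53, 5, 15, 20]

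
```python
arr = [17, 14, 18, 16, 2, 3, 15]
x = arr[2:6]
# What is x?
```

arr has length 7. The slice arr[2:6] selects indices [2, 3, 4, 5] (2->18, 3->16, 4->2, 5->3), giving [18, 16, 2, 3].

[18, 16, 2, 3]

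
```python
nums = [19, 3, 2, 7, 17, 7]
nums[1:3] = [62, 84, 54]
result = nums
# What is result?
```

nums starts as [19, 3, 2, 7, 17, 7] (length 6). The slice nums[1:3] covers indices [1, 2] with values [3, 2]. Replacing that slice with [62, 84, 54] (different length) produces [19, 62, 84, 54, 7, 17, 7].

[19, 62, 84, 54, 7, 17, 7]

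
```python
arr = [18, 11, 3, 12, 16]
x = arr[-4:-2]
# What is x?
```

arr has length 5. The slice arr[-4:-2] selects indices [1, 2] (1->11, 2->3), giving [11, 3].

[11, 3]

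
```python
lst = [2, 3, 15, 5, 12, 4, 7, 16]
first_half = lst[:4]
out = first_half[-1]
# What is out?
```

lst has length 8. The slice lst[:4] selects indices [0, 1, 2, 3] (0->2, 1->3, 2->15, 3->5), giving [2, 3, 15, 5]. So first_half = [2, 3, 15, 5]. Then first_half[-1] = 5.

5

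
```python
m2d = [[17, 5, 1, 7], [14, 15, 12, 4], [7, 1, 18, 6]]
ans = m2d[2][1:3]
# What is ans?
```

m2d[2] = [7, 1, 18, 6]. m2d[2] has length 4. The slice m2d[2][1:3] selects indices [1, 2] (1->1, 2->18), giving [1, 18].

[1, 18]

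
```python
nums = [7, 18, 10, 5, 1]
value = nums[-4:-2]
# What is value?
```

nums has length 5. The slice nums[-4:-2] selects indices [1, 2] (1->18, 2->10), giving [18, 10].

[18, 10]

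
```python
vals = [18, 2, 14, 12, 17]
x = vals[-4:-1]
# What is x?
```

vals has length 5. The slice vals[-4:-1] selects indices [1, 2, 3] (1->2, 2->14, 3->12), giving [2, 14, 12].

[2, 14, 12]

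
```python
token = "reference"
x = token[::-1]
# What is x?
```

token has length 9. The slice token[::-1] selects indices [8, 7, 6, 5, 4, 3, 2, 1, 0] (8->'e', 7->'c', 6->'n', 5->'e', 4->'r', 3->'e', 2->'f', 1->'e', 0->'r'), giving 'ecnerefer'.

'ecnerefer'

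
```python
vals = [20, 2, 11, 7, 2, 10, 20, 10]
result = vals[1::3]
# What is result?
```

vals has length 8. The slice vals[1::3] selects indices [1, 4, 7] (1->2, 4->2, 7->10), giving [2, 2, 10].

[2, 2, 10]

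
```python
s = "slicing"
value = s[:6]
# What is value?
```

s has length 7. The slice s[:6] selects indices [0, 1, 2, 3, 4, 5] (0->'s', 1->'l', 2->'i', 3->'c', 4->'i', 5->'n'), giving 'slicin'.

'slicin'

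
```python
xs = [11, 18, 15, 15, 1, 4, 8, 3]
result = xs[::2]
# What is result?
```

xs has length 8. The slice xs[::2] selects indices [0, 2, 4, 6] (0->11, 2->15, 4->1, 6->8), giving [11, 15, 1, 8].

[11, 15, 1, 8]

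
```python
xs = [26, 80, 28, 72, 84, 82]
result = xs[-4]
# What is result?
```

xs has length 6. Negative index -4 maps to positive index 6 + (-4) = 2. xs[2] = 28.

28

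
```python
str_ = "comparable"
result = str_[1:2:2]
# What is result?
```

str_ has length 10. The slice str_[1:2:2] selects indices [1] (1->'o'), giving 'o'.

'o'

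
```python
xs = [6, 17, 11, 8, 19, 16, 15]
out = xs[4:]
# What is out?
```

xs has length 7. The slice xs[4:] selects indices [4, 5, 6] (4->19, 5->16, 6->15), giving [19, 16, 15].

[19, 16, 15]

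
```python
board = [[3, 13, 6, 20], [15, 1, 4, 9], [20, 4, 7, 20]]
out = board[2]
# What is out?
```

board has 3 rows. Row 2 is [20, 4, 7, 20].

[20, 4, 7, 20]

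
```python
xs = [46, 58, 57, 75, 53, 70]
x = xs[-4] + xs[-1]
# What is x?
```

xs has length 6. Negative index -4 maps to positive index 6 + (-4) = 2. xs[2] = 57.
xs has length 6. Negative index -1 maps to positive index 6 + (-1) = 5. xs[5] = 70.
Sum: 57 + 70 = 127.

127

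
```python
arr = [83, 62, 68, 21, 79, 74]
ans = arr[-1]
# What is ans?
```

arr has length 6. Negative index -1 maps to positive index 6 + (-1) = 5. arr[5] = 74.

74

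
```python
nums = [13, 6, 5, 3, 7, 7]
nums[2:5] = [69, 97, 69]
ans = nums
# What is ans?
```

nums starts as [13, 6, 5, 3, 7, 7] (length 6). The slice nums[2:5] covers indices [2, 3, 4] with values [5, 3, 7]. Replacing that slice with [69, 97, 69] (same length) produces [13, 6, 69, 97, 69, 7].

[13, 6, 69, 97, 69, 7]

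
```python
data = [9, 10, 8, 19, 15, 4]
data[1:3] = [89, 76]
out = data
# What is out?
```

data starts as [9, 10, 8, 19, 15, 4] (length 6). The slice data[1:3] covers indices [1, 2] with values [10, 8]. Replacing that slice with [89, 76] (same length) produces [9, 89, 76, 19, 15, 4].

[9, 89, 76, 19, 15, 4]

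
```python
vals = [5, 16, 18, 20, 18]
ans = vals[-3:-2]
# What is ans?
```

vals has length 5. The slice vals[-3:-2] selects indices [2] (2->18), giving [18].

[18]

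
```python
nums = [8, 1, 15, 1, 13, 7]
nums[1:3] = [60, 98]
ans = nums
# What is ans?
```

nums starts as [8, 1, 15, 1, 13, 7] (length 6). The slice nums[1:3] covers indices [1, 2] with values [1, 15]. Replacing that slice with [60, 98] (same length) produces [8, 60, 98, 1, 13, 7].

[8, 60, 98, 1, 13, 7]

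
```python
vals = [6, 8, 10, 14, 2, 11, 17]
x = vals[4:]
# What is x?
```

vals has length 7. The slice vals[4:] selects indices [4, 5, 6] (4->2, 5->11, 6->17), giving [2, 11, 17].

[2, 11, 17]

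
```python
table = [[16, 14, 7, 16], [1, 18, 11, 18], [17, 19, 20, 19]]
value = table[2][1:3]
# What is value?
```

table[2] = [17, 19, 20, 19]. table[2] has length 4. The slice table[2][1:3] selects indices [1, 2] (1->19, 2->20), giving [19, 20].

[19, 20]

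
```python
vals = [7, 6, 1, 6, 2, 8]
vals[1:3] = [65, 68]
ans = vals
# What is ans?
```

vals starts as [7, 6, 1, 6, 2, 8] (length 6). The slice vals[1:3] covers indices [1, 2] with values [6, 1]. Replacing that slice with [65, 68] (same length) produces [7, 65, 68, 6, 2, 8].

[7, 65, 68, 6, 2, 8]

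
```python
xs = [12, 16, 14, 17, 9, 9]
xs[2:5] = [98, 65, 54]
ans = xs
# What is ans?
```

xs starts as [12, 16, 14, 17, 9, 9] (length 6). The slice xs[2:5] covers indices [2, 3, 4] with values [14, 17, 9]. Replacing that slice with [98, 65, 54] (same length) produces [12, 16, 98, 65, 54, 9].

[12, 16, 98, 65, 54, 9]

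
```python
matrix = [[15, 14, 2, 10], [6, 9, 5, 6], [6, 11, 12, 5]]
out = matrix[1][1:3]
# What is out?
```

matrix[1] = [6, 9, 5, 6]. matrix[1] has length 4. The slice matrix[1][1:3] selects indices [1, 2] (1->9, 2->5), giving [9, 5].

[9, 5]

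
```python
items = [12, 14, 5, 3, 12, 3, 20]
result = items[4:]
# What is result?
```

items has length 7. The slice items[4:] selects indices [4, 5, 6] (4->12, 5->3, 6->20), giving [12, 3, 20].

[12, 3, 20]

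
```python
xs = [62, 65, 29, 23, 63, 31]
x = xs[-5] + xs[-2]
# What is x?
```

xs has length 6. Negative index -5 maps to positive index 6 + (-5) = 1. xs[1] = 65.
xs has length 6. Negative index -2 maps to positive index 6 + (-2) = 4. xs[4] = 63.
Sum: 65 + 63 = 128.

128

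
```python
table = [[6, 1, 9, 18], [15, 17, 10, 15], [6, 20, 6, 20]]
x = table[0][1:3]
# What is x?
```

table[0] = [6, 1, 9, 18]. table[0] has length 4. The slice table[0][1:3] selects indices [1, 2] (1->1, 2->9), giving [1, 9].

[1, 9]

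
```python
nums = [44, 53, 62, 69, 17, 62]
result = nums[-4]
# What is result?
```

nums has length 6. Negative index -4 maps to positive index 6 + (-4) = 2. nums[2] = 62.

62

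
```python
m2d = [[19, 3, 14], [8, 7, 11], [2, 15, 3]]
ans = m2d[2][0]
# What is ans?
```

m2d[2] = [2, 15, 3]. Taking column 0 of that row yields 2.

2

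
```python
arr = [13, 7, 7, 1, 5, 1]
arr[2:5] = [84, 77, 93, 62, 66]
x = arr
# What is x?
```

arr starts as [13, 7, 7, 1, 5, 1] (length 6). The slice arr[2:5] covers indices [2, 3, 4] with values [7, 1, 5]. Replacing that slice with [84, 77, 93, 62, 66] (different length) produces [13, 7, 84, 77, 93, 62, 66, 1].

[13, 7, 84, 77, 93, 62, 66, 1]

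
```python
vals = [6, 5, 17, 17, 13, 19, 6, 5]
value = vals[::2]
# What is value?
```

vals has length 8. The slice vals[::2] selects indices [0, 2, 4, 6] (0->6, 2->17, 4->13, 6->6), giving [6, 17, 13, 6].

[6, 17, 13, 6]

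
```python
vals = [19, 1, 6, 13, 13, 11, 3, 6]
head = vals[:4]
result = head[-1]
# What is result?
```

vals has length 8. The slice vals[:4] selects indices [0, 1, 2, 3] (0->19, 1->1, 2->6, 3->13), giving [19, 1, 6, 13]. So head = [19, 1, 6, 13]. Then head[-1] = 13.

13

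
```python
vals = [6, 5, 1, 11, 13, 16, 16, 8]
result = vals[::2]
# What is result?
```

vals has length 8. The slice vals[::2] selects indices [0, 2, 4, 6] (0->6, 2->1, 4->13, 6->16), giving [6, 1, 13, 16].

[6, 1, 13, 16]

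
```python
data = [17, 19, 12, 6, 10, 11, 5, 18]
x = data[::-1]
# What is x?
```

data has length 8. The slice data[::-1] selects indices [7, 6, 5, 4, 3, 2, 1, 0] (7->18, 6->5, 5->11, 4->10, 3->6, 2->12, 1->19, 0->17), giving [18, 5, 11, 10, 6, 12, 19, 17].

[18, 5, 11, 10, 6, 12, 19, 17]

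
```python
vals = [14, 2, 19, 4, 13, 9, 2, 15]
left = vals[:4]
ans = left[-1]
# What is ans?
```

vals has length 8. The slice vals[:4] selects indices [0, 1, 2, 3] (0->14, 1->2, 2->19, 3->4), giving [14, 2, 19, 4]. So left = [14, 2, 19, 4]. Then left[-1] = 4.

4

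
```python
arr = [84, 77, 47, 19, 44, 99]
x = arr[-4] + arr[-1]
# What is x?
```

arr has length 6. Negative index -4 maps to positive index 6 + (-4) = 2. arr[2] = 47.
arr has length 6. Negative index -1 maps to positive index 6 + (-1) = 5. arr[5] = 99.
Sum: 47 + 99 = 146.

146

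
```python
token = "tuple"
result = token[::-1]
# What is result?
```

token has length 5. The slice token[::-1] selects indices [4, 3, 2, 1, 0] (4->'e', 3->'l', 2->'p', 1->'u', 0->'t'), giving 'elput'.

'elput'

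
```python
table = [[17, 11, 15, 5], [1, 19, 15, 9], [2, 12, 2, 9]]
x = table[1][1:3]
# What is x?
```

table[1] = [1, 19, 15, 9]. table[1] has length 4. The slice table[1][1:3] selects indices [1, 2] (1->19, 2->15), giving [19, 15].

[19, 15]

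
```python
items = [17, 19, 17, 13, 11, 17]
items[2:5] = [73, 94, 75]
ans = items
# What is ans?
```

items starts as [17, 19, 17, 13, 11, 17] (length 6). The slice items[2:5] covers indices [2, 3, 4] with values [17, 13, 11]. Replacing that slice with [73, 94, 75] (same length) produces [17, 19, 73, 94, 75, 17].

[17, 19, 73, 94, 75, 17]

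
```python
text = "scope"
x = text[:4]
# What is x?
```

text has length 5. The slice text[:4] selects indices [0, 1, 2, 3] (0->'s', 1->'c', 2->'o', 3->'p'), giving 'scop'.

'scop'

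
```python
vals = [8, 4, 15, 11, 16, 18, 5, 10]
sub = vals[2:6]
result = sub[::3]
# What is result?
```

vals has length 8. The slice vals[2:6] selects indices [2, 3, 4, 5] (2->15, 3->11, 4->16, 5->18), giving [15, 11, 16, 18]. So sub = [15, 11, 16, 18]. sub has length 4. The slice sub[::3] selects indices [0, 3] (0->15, 3->18), giving [15, 18].

[15, 18]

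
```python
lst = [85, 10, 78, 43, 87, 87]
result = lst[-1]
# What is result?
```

lst has length 6. Negative index -1 maps to positive index 6 + (-1) = 5. lst[5] = 87.

87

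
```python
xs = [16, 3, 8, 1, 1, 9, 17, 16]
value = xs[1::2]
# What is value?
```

xs has length 8. The slice xs[1::2] selects indices [1, 3, 5, 7] (1->3, 3->1, 5->9, 7->16), giving [3, 1, 9, 16].

[3, 1, 9, 16]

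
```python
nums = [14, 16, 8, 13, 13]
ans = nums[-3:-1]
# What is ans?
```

nums has length 5. The slice nums[-3:-1] selects indices [2, 3] (2->8, 3->13), giving [8, 13].

[8, 13]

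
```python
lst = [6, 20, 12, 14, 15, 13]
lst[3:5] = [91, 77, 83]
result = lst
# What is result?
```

lst starts as [6, 20, 12, 14, 15, 13] (length 6). The slice lst[3:5] covers indices [3, 4] with values [14, 15]. Replacing that slice with [91, 77, 83] (different length) produces [6, 20, 12, 91, 77, 83, 13].

[6, 20, 12, 91, 77, 83, 13]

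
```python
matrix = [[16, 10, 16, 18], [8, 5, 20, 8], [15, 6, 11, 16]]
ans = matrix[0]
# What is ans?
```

matrix has 3 rows. Row 0 is [16, 10, 16, 18].

[16, 10, 16, 18]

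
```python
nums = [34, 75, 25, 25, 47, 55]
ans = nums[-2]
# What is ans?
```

nums has length 6. Negative index -2 maps to positive index 6 + (-2) = 4. nums[4] = 47.

47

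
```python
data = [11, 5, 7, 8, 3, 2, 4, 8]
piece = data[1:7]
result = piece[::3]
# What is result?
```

data has length 8. The slice data[1:7] selects indices [1, 2, 3, 4, 5, 6] (1->5, 2->7, 3->8, 4->3, 5->2, 6->4), giving [5, 7, 8, 3, 2, 4]. So piece = [5, 7, 8, 3, 2, 4]. piece has length 6. The slice piece[::3] selects indices [0, 3] (0->5, 3->3), giving [5, 3].

[5, 3]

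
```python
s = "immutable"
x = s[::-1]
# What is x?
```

s has length 9. The slice s[::-1] selects indices [8, 7, 6, 5, 4, 3, 2, 1, 0] (8->'e', 7->'l', 6->'b', 5->'a', 4->'t', 3->'u', 2->'m', 1->'m', 0->'i'), giving 'elbatummi'.

'elbatummi'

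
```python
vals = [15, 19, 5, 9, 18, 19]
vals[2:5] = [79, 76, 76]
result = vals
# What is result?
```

vals starts as [15, 19, 5, 9, 18, 19] (length 6). The slice vals[2:5] covers indices [2, 3, 4] with values [5, 9, 18]. Replacing that slice with [79, 76, 76] (same length) produces [15, 19, 79, 76, 76, 19].

[15, 19, 79, 76, 76, 19]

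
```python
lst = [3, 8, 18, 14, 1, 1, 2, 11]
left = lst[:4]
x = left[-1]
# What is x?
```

lst has length 8. The slice lst[:4] selects indices [0, 1, 2, 3] (0->3, 1->8, 2->18, 3->14), giving [3, 8, 18, 14]. So left = [3, 8, 18, 14]. Then left[-1] = 14.

14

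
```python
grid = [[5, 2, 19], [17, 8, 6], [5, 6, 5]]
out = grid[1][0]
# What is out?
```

grid[1] = [17, 8, 6]. Taking column 0 of that row yields 17.

17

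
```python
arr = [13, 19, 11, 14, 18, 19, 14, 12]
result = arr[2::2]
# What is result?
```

arr has length 8. The slice arr[2::2] selects indices [2, 4, 6] (2->11, 4->18, 6->14), giving [11, 18, 14].

[11, 18, 14]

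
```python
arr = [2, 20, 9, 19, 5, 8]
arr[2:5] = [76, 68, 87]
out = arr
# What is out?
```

arr starts as [2, 20, 9, 19, 5, 8] (length 6). The slice arr[2:5] covers indices [2, 3, 4] with values [9, 19, 5]. Replacing that slice with [76, 68, 87] (same length) produces [2, 20, 76, 68, 87, 8].

[2, 20, 76, 68, 87, 8]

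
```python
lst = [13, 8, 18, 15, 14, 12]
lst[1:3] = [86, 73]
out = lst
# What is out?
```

lst starts as [13, 8, 18, 15, 14, 12] (length 6). The slice lst[1:3] covers indices [1, 2] with values [8, 18]. Replacing that slice with [86, 73] (same length) produces [13, 86, 73, 15, 14, 12].

[13, 86, 73, 15, 14, 12]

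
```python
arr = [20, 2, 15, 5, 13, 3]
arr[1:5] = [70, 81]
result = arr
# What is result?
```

arr starts as [20, 2, 15, 5, 13, 3] (length 6). The slice arr[1:5] covers indices [1, 2, 3, 4] with values [2, 15, 5, 13]. Replacing that slice with [70, 81] (different length) produces [20, 70, 81, 3].

[20, 70, 81, 3]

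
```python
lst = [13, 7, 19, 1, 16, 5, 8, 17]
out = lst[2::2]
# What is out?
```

lst has length 8. The slice lst[2::2] selects indices [2, 4, 6] (2->19, 4->16, 6->8), giving [19, 16, 8].

[19, 16, 8]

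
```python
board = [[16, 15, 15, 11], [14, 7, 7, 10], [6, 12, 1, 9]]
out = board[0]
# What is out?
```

board has 3 rows. Row 0 is [16, 15, 15, 11].

[16, 15, 15, 11]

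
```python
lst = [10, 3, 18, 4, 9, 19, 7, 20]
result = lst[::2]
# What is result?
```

lst has length 8. The slice lst[::2] selects indices [0, 2, 4, 6] (0->10, 2->18, 4->9, 6->7), giving [10, 18, 9, 7].

[10, 18, 9, 7]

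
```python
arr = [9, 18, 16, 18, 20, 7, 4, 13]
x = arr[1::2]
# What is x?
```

arr has length 8. The slice arr[1::2] selects indices [1, 3, 5, 7] (1->18, 3->18, 5->7, 7->13), giving [18, 18, 7, 13].

[18, 18, 7, 13]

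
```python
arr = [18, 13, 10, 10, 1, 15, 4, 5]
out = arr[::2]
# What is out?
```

arr has length 8. The slice arr[::2] selects indices [0, 2, 4, 6] (0->18, 2->10, 4->1, 6->4), giving [18, 10, 1, 4].

[18, 10, 1, 4]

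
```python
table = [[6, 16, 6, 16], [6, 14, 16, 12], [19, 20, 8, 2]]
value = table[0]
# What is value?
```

table has 3 rows. Row 0 is [6, 16, 6, 16].

[6, 16, 6, 16]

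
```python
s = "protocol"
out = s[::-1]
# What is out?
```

s has length 8. The slice s[::-1] selects indices [7, 6, 5, 4, 3, 2, 1, 0] (7->'l', 6->'o', 5->'c', 4->'o', 3->'t', 2->'o', 1->'r', 0->'p'), giving 'locotorp'.

'locotorp'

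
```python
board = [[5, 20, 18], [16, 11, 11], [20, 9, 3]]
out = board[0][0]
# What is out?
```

board[0] = [5, 20, 18]. Taking column 0 of that row yields 5.

5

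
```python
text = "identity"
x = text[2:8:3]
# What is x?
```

text has length 8. The slice text[2:8:3] selects indices [2, 5] (2->'e', 5->'i'), giving 'ei'.

'ei'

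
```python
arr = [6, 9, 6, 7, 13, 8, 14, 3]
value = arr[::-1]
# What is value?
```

arr has length 8. The slice arr[::-1] selects indices [7, 6, 5, 4, 3, 2, 1, 0] (7->3, 6->14, 5->8, 4->13, 3->7, 2->6, 1->9, 0->6), giving [3, 14, 8, 13, 7, 6, 9, 6].

[3, 14, 8, 13, 7, 6, 9, 6]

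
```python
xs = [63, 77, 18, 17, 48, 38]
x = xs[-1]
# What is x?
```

xs has length 6. Negative index -1 maps to positive index 6 + (-1) = 5. xs[5] = 38.

38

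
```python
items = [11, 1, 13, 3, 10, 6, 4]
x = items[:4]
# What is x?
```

items has length 7. The slice items[:4] selects indices [0, 1, 2, 3] (0->11, 1->1, 2->13, 3->3), giving [11, 1, 13, 3].

[11, 1, 13, 3]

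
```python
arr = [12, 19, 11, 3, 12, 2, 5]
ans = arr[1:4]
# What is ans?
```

arr has length 7. The slice arr[1:4] selects indices [1, 2, 3] (1->19, 2->11, 3->3), giving [19, 11, 3].

[19, 11, 3]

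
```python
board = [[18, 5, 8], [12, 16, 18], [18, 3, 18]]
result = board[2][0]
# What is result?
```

board[2] = [18, 3, 18]. Taking column 0 of that row yields 18.

18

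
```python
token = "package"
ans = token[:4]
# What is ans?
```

token has length 7. The slice token[:4] selects indices [0, 1, 2, 3] (0->'p', 1->'a', 2->'c', 3->'k'), giving 'pack'.

'pack'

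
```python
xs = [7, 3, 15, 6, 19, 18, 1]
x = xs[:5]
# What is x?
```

xs has length 7. The slice xs[:5] selects indices [0, 1, 2, 3, 4] (0->7, 1->3, 2->15, 3->6, 4->19), giving [7, 3, 15, 6, 19].

[7, 3, 15, 6, 19]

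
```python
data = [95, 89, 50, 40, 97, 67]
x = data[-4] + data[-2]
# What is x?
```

data has length 6. Negative index -4 maps to positive index 6 + (-4) = 2. data[2] = 50.
data has length 6. Negative index -2 maps to positive index 6 + (-2) = 4. data[4] = 97.
Sum: 50 + 97 = 147.

147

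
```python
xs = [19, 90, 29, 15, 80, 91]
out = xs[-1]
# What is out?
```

xs has length 6. Negative index -1 maps to positive index 6 + (-1) = 5. xs[5] = 91.

91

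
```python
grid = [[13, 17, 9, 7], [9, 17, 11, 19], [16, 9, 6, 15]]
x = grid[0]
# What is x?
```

grid has 3 rows. Row 0 is [13, 17, 9, 7].

[13, 17, 9, 7]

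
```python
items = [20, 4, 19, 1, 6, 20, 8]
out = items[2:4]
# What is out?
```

items has length 7. The slice items[2:4] selects indices [2, 3] (2->19, 3->1), giving [19, 1].

[19, 1]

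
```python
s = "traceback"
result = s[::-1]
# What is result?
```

s has length 9. The slice s[::-1] selects indices [8, 7, 6, 5, 4, 3, 2, 1, 0] (8->'k', 7->'c', 6->'a', 5->'b', 4->'e', 3->'c', 2->'a', 1->'r', 0->'t'), giving 'kcabecart'.

'kcabecart'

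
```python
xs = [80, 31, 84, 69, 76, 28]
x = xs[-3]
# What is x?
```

xs has length 6. Negative index -3 maps to positive index 6 + (-3) = 3. xs[3] = 69.

69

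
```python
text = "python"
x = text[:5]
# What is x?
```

text has length 6. The slice text[:5] selects indices [0, 1, 2, 3, 4] (0->'p', 1->'y', 2->'t', 3->'h', 4->'o'), giving 'pytho'.

'pytho'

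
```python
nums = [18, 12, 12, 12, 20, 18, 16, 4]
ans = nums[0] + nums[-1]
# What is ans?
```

nums has length 8. nums[0] = 18.
nums has length 8. Negative index -1 maps to positive index 8 + (-1) = 7. nums[7] = 4.
Sum: 18 + 4 = 22.

22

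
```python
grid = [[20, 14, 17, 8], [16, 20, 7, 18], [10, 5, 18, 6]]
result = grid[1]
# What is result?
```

grid has 3 rows. Row 1 is [16, 20, 7, 18].

[16, 20, 7, 18]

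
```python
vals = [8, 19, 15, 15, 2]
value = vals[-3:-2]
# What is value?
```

vals has length 5. The slice vals[-3:-2] selects indices [2] (2->15), giving [15].

[15]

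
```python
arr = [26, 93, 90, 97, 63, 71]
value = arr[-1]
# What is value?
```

arr has length 6. Negative index -1 maps to positive index 6 + (-1) = 5. arr[5] = 71.

71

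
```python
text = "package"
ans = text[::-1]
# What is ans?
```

text has length 7. The slice text[::-1] selects indices [6, 5, 4, 3, 2, 1, 0] (6->'e', 5->'g', 4->'a', 3->'k', 2->'c', 1->'a', 0->'p'), giving 'egakcap'.

'egakcap'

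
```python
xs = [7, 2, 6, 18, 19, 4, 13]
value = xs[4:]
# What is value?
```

xs has length 7. The slice xs[4:] selects indices [4, 5, 6] (4->19, 5->4, 6->13), giving [19, 4, 13].

[19, 4, 13]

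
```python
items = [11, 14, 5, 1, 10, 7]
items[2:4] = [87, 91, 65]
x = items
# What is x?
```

items starts as [11, 14, 5, 1, 10, 7] (length 6). The slice items[2:4] covers indices [2, 3] with values [5, 1]. Replacing that slice with [87, 91, 65] (different length) produces [11, 14, 87, 91, 65, 10, 7].

[11, 14, 87, 91, 65, 10, 7]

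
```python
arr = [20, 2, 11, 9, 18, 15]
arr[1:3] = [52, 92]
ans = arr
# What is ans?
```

arr starts as [20, 2, 11, 9, 18, 15] (length 6). The slice arr[1:3] covers indices [1, 2] with values [2, 11]. Replacing that slice with [52, 92] (same length) produces [20, 52, 92, 9, 18, 15].

[20, 52, 92, 9, 18, 15]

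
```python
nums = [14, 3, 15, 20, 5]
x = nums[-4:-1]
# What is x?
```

nums has length 5. The slice nums[-4:-1] selects indices [1, 2, 3] (1->3, 2->15, 3->20), giving [3, 15, 20].

[3, 15, 20]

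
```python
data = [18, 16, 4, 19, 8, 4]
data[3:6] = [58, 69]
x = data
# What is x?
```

data starts as [18, 16, 4, 19, 8, 4] (length 6). The slice data[3:6] covers indices [3, 4, 5] with values [19, 8, 4]. Replacing that slice with [58, 69] (different length) produces [18, 16, 4, 58, 69].

[18, 16, 4, 58, 69]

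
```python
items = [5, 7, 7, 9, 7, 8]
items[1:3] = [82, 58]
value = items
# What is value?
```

items starts as [5, 7, 7, 9, 7, 8] (length 6). The slice items[1:3] covers indices [1, 2] with values [7, 7]. Replacing that slice with [82, 58] (same length) produces [5, 82, 58, 9, 7, 8].

[5, 82, 58, 9, 7, 8]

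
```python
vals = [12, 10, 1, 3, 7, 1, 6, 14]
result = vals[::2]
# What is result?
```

vals has length 8. The slice vals[::2] selects indices [0, 2, 4, 6] (0->12, 2->1, 4->7, 6->6), giving [12, 1, 7, 6].

[12, 1, 7, 6]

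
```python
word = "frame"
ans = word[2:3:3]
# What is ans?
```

word has length 5. The slice word[2:3:3] selects indices [2] (2->'a'), giving 'a'.

'a'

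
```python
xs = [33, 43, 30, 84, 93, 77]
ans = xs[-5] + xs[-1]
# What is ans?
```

xs has length 6. Negative index -5 maps to positive index 6 + (-5) = 1. xs[1] = 43.
xs has length 6. Negative index -1 maps to positive index 6 + (-1) = 5. xs[5] = 77.
Sum: 43 + 77 = 120.

120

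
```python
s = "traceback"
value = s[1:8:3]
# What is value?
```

s has length 9. The slice s[1:8:3] selects indices [1, 4, 7] (1->'r', 4->'e', 7->'c'), giving 'rec'.

'rec'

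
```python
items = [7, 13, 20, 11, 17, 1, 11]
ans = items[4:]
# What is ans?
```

items has length 7. The slice items[4:] selects indices [4, 5, 6] (4->17, 5->1, 6->11), giving [17, 1, 11].

[17, 1, 11]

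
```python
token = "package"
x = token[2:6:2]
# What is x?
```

token has length 7. The slice token[2:6:2] selects indices [2, 4] (2->'c', 4->'a'), giving 'ca'.

'ca'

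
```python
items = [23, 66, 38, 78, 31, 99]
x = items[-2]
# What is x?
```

items has length 6. Negative index -2 maps to positive index 6 + (-2) = 4. items[4] = 31.

31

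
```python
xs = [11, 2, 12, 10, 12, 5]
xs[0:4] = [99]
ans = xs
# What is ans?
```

xs starts as [11, 2, 12, 10, 12, 5] (length 6). The slice xs[0:4] covers indices [0, 1, 2, 3] with values [11, 2, 12, 10]. Replacing that slice with [99] (different length) produces [99, 12, 5].

[99, 12, 5]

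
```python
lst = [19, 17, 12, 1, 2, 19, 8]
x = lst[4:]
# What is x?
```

lst has length 7. The slice lst[4:] selects indices [4, 5, 6] (4->2, 5->19, 6->8), giving [2, 19, 8].

[2, 19, 8]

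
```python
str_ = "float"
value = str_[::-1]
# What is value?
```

str_ has length 5. The slice str_[::-1] selects indices [4, 3, 2, 1, 0] (4->'t', 3->'a', 2->'o', 1->'l', 0->'f'), giving 'taolf'.

'taolf'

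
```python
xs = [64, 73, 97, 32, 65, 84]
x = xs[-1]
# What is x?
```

xs has length 6. Negative index -1 maps to positive index 6 + (-1) = 5. xs[5] = 84.

84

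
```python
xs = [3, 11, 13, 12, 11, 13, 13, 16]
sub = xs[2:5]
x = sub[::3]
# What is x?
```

xs has length 8. The slice xs[2:5] selects indices [2, 3, 4] (2->13, 3->12, 4->11), giving [13, 12, 11]. So sub = [13, 12, 11]. sub has length 3. The slice sub[::3] selects indices [0] (0->13), giving [13].

[13]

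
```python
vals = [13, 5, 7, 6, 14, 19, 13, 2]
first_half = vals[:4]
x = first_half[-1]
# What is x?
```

vals has length 8. The slice vals[:4] selects indices [0, 1, 2, 3] (0->13, 1->5, 2->7, 3->6), giving [13, 5, 7, 6]. So first_half = [13, 5, 7, 6]. Then first_half[-1] = 6.

6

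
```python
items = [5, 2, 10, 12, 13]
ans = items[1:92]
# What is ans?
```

items has length 5. The slice items[1:92] selects indices [1, 2, 3, 4] (1->2, 2->10, 3->12, 4->13), giving [2, 10, 12, 13].

[2, 10, 12, 13]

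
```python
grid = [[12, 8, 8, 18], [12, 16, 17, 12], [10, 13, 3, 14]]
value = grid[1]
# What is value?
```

grid has 3 rows. Row 1 is [12, 16, 17, 12].

[12, 16, 17, 12]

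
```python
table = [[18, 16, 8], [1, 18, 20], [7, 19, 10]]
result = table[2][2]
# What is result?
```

table[2] = [7, 19, 10]. Taking column 2 of that row yields 10.

10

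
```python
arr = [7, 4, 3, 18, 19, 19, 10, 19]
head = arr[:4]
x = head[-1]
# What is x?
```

arr has length 8. The slice arr[:4] selects indices [0, 1, 2, 3] (0->7, 1->4, 2->3, 3->18), giving [7, 4, 3, 18]. So head = [7, 4, 3, 18]. Then head[-1] = 18.

18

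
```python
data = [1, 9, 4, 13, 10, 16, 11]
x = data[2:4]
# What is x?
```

data has length 7. The slice data[2:4] selects indices [2, 3] (2->4, 3->13), giving [4, 13].

[4, 13]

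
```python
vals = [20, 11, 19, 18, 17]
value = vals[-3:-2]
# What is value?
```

vals has length 5. The slice vals[-3:-2] selects indices [2] (2->19), giving [19].

[19]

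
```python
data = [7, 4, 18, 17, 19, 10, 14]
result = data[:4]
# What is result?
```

data has length 7. The slice data[:4] selects indices [0, 1, 2, 3] (0->7, 1->4, 2->18, 3->17), giving [7, 4, 18, 17].

[7, 4, 18, 17]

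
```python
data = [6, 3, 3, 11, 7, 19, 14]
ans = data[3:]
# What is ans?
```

data has length 7. The slice data[3:] selects indices [3, 4, 5, 6] (3->11, 4->7, 5->19, 6->14), giving [11, 7, 19, 14].

[11, 7, 19, 14]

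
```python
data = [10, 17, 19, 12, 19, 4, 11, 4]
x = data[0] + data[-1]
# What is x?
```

data has length 8. data[0] = 10.
data has length 8. Negative index -1 maps to positive index 8 + (-1) = 7. data[7] = 4.
Sum: 10 + 4 = 14.

14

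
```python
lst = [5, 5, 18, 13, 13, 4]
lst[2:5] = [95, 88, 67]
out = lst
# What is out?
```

lst starts as [5, 5, 18, 13, 13, 4] (length 6). The slice lst[2:5] covers indices [2, 3, 4] with values [18, 13, 13]. Replacing that slice with [95, 88, 67] (same length) produces [5, 5, 95, 88, 67, 4].

[5, 5, 95, 88, 67, 4]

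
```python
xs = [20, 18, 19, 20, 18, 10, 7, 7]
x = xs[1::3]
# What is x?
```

xs has length 8. The slice xs[1::3] selects indices [1, 4, 7] (1->18, 4->18, 7->7), giving [18, 18, 7].

[18, 18, 7]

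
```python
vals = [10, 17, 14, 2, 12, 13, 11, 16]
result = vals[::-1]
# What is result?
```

vals has length 8. The slice vals[::-1] selects indices [7, 6, 5, 4, 3, 2, 1, 0] (7->16, 6->11, 5->13, 4->12, 3->2, 2->14, 1->17, 0->10), giving [16, 11, 13, 12, 2, 14, 17, 10].

[16, 11, 13, 12, 2, 14, 17, 10]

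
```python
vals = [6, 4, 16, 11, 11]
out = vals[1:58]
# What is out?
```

vals has length 5. The slice vals[1:58] selects indices [1, 2, 3, 4] (1->4, 2->16, 3->11, 4->11), giving [4, 16, 11, 11].

[4, 16, 11, 11]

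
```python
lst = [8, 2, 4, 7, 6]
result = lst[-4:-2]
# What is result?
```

lst has length 5. The slice lst[-4:-2] selects indices [1, 2] (1->2, 2->4), giving [2, 4].

[2, 4]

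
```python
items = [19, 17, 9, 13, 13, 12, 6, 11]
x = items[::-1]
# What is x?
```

items has length 8. The slice items[::-1] selects indices [7, 6, 5, 4, 3, 2, 1, 0] (7->11, 6->6, 5->12, 4->13, 3->13, 2->9, 1->17, 0->19), giving [11, 6, 12, 13, 13, 9, 17, 19].

[11, 6, 12, 13, 13, 9, 17, 19]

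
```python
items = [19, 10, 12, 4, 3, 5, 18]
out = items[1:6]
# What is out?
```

items has length 7. The slice items[1:6] selects indices [1, 2, 3, 4, 5] (1->10, 2->12, 3->4, 4->3, 5->5), giving [10, 12, 4, 3, 5].

[10, 12, 4, 3, 5]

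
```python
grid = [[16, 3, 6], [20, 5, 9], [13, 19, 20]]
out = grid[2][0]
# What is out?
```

grid[2] = [13, 19, 20]. Taking column 0 of that row yields 13.

13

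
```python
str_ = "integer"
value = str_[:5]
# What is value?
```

str_ has length 7. The slice str_[:5] selects indices [0, 1, 2, 3, 4] (0->'i', 1->'n', 2->'t', 3->'e', 4->'g'), giving 'integ'.

'integ'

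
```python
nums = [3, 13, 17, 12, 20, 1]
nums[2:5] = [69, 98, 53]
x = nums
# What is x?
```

nums starts as [3, 13, 17, 12, 20, 1] (length 6). The slice nums[2:5] covers indices [2, 3, 4] with values [17, 12, 20]. Replacing that slice with [69, 98, 53] (same length) produces [3, 13, 69, 98, 53, 1].

[3, 13, 69, 98, 53, 1]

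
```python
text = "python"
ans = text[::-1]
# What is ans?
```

text has length 6. The slice text[::-1] selects indices [5, 4, 3, 2, 1, 0] (5->'n', 4->'o', 3->'h', 2->'t', 1->'y', 0->'p'), giving 'nohtyp'.

'nohtyp'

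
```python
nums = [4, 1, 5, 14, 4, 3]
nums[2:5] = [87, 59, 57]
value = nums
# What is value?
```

nums starts as [4, 1, 5, 14, 4, 3] (length 6). The slice nums[2:5] covers indices [2, 3, 4] with values [5, 14, 4]. Replacing that slice with [87, 59, 57] (same length) produces [4, 1, 87, 59, 57, 3].

[4, 1, 87, 59, 57, 3]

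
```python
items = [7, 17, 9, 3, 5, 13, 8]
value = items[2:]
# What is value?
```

items has length 7. The slice items[2:] selects indices [2, 3, 4, 5, 6] (2->9, 3->3, 4->5, 5->13, 6->8), giving [9, 3, 5, 13, 8].

[9, 3, 5, 13, 8]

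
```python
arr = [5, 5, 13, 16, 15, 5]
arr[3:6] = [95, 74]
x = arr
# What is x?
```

arr starts as [5, 5, 13, 16, 15, 5] (length 6). The slice arr[3:6] covers indices [3, 4, 5] with values [16, 15, 5]. Replacing that slice with [95, 74] (different length) produces [5, 5, 13, 95, 74].

[5, 5, 13, 95, 74]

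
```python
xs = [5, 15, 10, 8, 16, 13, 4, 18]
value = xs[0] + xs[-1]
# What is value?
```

xs has length 8. xs[0] = 5.
xs has length 8. Negative index -1 maps to positive index 8 + (-1) = 7. xs[7] = 18.
Sum: 5 + 18 = 23.

23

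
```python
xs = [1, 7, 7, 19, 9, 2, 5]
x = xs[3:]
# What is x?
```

xs has length 7. The slice xs[3:] selects indices [3, 4, 5, 6] (3->19, 4->9, 5->2, 6->5), giving [19, 9, 2, 5].

[19, 9, 2, 5]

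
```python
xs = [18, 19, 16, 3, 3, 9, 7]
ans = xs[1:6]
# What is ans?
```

xs has length 7. The slice xs[1:6] selects indices [1, 2, 3, 4, 5] (1->19, 2->16, 3->3, 4->3, 5->9), giving [19, 16, 3, 3, 9].

[19, 16, 3, 3, 9]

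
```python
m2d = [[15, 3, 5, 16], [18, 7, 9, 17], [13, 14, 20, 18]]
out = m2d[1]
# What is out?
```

m2d has 3 rows. Row 1 is [18, 7, 9, 17].

[18, 7, 9, 17]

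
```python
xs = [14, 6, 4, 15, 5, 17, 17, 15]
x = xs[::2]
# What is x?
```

xs has length 8. The slice xs[::2] selects indices [0, 2, 4, 6] (0->14, 2->4, 4->5, 6->17), giving [14, 4, 5, 17].

[14, 4, 5, 17]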